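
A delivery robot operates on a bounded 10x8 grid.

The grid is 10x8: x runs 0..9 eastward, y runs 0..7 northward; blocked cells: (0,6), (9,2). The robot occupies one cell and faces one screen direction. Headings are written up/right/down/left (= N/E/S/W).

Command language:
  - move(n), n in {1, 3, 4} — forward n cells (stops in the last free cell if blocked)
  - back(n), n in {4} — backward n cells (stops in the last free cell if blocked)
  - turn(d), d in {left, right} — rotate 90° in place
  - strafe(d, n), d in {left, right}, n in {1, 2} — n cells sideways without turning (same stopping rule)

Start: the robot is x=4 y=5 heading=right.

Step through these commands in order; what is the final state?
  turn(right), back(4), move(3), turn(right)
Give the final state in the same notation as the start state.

x=4 y=4 heading=left

t0: x=4 y=5 heading=right
1. turn(right) → x=4 y=5 heading=down
2. back(4) → x=4 y=7 heading=down
3. move(3) → x=4 y=4 heading=down
4. turn(right) → x=4 y=4 heading=left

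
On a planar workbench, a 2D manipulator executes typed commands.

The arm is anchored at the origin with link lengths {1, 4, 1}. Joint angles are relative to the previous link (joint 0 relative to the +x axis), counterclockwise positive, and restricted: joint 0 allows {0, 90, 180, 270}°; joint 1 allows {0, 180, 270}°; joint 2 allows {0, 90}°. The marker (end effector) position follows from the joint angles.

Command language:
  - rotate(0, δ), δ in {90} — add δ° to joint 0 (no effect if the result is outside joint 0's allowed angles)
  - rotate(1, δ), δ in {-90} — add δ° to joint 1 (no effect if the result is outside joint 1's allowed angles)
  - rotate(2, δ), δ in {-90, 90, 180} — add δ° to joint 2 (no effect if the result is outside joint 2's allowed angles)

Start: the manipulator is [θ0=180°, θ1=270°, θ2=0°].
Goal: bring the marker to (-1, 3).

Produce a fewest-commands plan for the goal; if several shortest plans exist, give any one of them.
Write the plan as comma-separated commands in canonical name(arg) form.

initial: [θ0=180°, θ1=270°, θ2=0°]
step 1 (rotate(0, 90)): [θ0=270°, θ1=270°, θ2=0°]
step 2 (rotate(2, 90)): [θ0=270°, θ1=270°, θ2=90°]
step 3 (rotate(1, -90)): [θ0=270°, θ1=180°, θ2=90°]
no 2-step plan works, so 3 is optimal.

rotate(0, 90), rotate(2, 90), rotate(1, -90)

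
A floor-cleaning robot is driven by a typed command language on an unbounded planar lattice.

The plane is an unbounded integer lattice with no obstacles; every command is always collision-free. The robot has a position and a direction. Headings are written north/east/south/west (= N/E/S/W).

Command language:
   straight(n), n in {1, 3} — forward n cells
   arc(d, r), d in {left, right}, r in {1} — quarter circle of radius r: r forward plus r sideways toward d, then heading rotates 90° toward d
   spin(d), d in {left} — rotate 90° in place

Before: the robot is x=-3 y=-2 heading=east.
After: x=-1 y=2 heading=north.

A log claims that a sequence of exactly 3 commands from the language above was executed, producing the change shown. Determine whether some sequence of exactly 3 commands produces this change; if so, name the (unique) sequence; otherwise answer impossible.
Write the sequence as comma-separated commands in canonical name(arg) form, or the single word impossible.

key: running straight(3) before straight(1) would end elsewhere — order is forced
t0: x=-3 y=-2 heading=east
1. straight(1) → x=-2 y=-2 heading=east
2. arc(left, 1) → x=-1 y=-1 heading=north
3. straight(3) → x=-1 y=2 heading=north
no rival 3-sequence matches.

straight(1), arc(left, 1), straight(3)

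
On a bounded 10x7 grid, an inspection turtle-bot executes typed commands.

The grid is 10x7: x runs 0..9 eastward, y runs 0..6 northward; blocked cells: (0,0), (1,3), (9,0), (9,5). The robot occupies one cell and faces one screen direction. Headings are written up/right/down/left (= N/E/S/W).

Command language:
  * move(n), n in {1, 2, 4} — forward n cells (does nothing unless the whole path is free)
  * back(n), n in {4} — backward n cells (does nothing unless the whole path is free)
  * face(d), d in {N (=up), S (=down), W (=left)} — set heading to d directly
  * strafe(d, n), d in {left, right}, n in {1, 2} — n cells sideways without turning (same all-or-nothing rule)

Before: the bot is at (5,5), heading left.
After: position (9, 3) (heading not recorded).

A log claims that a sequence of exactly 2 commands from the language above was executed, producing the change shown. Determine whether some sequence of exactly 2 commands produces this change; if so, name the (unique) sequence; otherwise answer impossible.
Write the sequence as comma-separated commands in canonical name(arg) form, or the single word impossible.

strafe(left, 2), back(4)

key: order matters: swapping strafe(left, 2) and back(4) lands elsewhere
t0: at (5,5), heading left
1. strafe(left, 2) → at (5,3), heading left
2. back(4) → at (9,3), heading left
all 121 alternatives checked — unique.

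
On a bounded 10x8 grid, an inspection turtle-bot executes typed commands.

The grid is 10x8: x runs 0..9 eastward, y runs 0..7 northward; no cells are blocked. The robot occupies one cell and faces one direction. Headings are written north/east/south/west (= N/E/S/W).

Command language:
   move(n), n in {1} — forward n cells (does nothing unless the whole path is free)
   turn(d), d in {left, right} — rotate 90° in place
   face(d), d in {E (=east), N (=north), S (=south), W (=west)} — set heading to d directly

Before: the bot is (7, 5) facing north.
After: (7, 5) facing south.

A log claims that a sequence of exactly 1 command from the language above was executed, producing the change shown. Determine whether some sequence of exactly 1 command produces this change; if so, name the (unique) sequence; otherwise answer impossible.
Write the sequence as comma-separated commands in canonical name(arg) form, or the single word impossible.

key: (7,5) unchanged — the single command moves nothing
start: (7, 5) facing north
step 1 (face(S)): (7, 5) facing south
no other 1-command option fits: unique.

face(S)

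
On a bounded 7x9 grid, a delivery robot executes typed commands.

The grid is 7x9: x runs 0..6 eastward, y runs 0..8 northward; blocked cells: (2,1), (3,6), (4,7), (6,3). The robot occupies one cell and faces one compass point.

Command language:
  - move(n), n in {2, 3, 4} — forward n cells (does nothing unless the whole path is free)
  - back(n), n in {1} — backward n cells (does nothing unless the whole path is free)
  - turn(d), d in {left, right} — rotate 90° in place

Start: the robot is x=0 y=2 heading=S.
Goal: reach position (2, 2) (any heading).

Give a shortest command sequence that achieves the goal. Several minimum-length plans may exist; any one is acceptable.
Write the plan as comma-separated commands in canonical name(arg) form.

turn(left), move(2)

start: x=0 y=2 heading=S
step 1 (turn(left)): x=0 y=2 heading=E
step 2 (move(2)): x=2 y=2 heading=E
nothing shorter than 2 reaches the goal.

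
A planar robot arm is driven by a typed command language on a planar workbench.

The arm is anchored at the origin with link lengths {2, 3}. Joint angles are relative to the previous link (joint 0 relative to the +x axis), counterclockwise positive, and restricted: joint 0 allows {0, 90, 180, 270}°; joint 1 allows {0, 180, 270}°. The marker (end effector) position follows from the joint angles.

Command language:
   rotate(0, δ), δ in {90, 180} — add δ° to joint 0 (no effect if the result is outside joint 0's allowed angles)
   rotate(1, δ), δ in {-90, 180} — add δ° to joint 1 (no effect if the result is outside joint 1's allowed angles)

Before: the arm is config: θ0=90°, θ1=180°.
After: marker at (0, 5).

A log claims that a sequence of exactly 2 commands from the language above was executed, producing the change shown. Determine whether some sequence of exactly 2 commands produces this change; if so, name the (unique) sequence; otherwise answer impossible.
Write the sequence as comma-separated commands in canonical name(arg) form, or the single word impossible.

rotate(1, -90), rotate(1, 180)

key: running rotate(1, 180) before rotate(1, -90) would end elsewhere — order is forced
from: config: θ0=90°, θ1=180°
[1] after rotate(1, -90): config: θ0=90°, θ1=180°
[2] after rotate(1, 180): config: θ0=90°, θ1=0°
no rival 2-sequence matches.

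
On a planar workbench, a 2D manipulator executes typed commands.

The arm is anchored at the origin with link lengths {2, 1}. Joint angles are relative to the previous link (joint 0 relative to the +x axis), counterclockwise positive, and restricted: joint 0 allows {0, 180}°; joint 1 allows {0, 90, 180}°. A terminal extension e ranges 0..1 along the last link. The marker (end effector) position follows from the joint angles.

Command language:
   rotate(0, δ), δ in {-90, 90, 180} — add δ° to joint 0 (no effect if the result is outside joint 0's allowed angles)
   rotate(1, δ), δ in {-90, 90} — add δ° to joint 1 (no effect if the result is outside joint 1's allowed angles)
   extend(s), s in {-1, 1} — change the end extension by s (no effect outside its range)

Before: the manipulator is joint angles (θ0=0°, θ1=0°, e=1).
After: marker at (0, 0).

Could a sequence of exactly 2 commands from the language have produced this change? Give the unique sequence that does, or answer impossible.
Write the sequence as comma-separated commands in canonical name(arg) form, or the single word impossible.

start: joint angles (θ0=0°, θ1=0°, e=1)
t=1 rotate(1, 90) ⇒ joint angles (θ0=0°, θ1=90°, e=1)
t=2 rotate(1, 90) ⇒ joint angles (θ0=0°, θ1=180°, e=1)
uniquely the one of 49 2-step routes that fits.

rotate(1, 90), rotate(1, 90)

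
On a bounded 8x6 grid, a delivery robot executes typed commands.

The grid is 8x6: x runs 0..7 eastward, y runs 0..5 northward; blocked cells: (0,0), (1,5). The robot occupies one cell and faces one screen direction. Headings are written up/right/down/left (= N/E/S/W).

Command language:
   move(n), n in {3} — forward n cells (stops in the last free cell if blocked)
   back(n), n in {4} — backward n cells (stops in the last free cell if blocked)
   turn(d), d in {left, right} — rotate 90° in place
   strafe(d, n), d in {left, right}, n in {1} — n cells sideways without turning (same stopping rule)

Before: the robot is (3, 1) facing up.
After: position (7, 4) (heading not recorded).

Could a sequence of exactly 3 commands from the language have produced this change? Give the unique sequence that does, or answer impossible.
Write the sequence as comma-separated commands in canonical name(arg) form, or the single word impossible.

move(3), turn(left), back(4)

key: order matters: swapping move(3) and back(4) lands elsewhere
begin: (3, 1) facing up
t=1 move(3) ⇒ (3, 4) facing up
t=2 turn(left) ⇒ (3, 4) facing left
t=3 back(4) ⇒ (7, 4) facing left
uniquely the one of 216 3-step routes that fits.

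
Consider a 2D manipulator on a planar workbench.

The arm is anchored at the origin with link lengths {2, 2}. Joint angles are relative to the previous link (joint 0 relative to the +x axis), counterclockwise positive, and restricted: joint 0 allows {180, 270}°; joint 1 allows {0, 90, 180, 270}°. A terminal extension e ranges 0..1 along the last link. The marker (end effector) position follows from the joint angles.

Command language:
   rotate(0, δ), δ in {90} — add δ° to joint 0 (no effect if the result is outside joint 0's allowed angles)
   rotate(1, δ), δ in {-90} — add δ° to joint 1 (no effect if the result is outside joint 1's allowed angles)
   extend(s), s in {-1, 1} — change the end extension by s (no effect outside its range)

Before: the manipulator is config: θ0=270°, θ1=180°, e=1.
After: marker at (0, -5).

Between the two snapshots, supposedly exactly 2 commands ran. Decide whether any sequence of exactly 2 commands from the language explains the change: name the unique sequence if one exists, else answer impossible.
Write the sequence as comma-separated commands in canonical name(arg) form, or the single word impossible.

rotate(1, -90), rotate(1, -90)

t0: config: θ0=270°, θ1=180°, e=1
step 1 (rotate(1, -90)): config: θ0=270°, θ1=90°, e=1
step 2 (rotate(1, -90)): config: θ0=270°, θ1=0°, e=1
all 16 alternatives checked — unique.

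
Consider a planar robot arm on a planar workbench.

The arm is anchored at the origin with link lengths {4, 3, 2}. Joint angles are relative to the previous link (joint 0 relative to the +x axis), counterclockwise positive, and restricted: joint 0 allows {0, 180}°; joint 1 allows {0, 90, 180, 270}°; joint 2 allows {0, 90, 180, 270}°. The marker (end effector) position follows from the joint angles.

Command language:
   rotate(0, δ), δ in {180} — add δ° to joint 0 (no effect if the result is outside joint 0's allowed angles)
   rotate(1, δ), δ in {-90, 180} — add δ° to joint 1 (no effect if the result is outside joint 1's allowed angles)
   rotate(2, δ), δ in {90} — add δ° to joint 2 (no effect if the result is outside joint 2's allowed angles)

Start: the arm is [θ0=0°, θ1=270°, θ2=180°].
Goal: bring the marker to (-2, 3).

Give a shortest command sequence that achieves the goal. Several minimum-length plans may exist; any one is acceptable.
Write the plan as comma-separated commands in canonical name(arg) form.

initial: [θ0=0°, θ1=270°, θ2=180°]
t=1 rotate(0, 180) ⇒ [θ0=180°, θ1=270°, θ2=180°]
t=2 rotate(2, 90) ⇒ [θ0=180°, θ1=270°, θ2=270°]
shorter routes all fall short; 2 is best.

rotate(0, 180), rotate(2, 90)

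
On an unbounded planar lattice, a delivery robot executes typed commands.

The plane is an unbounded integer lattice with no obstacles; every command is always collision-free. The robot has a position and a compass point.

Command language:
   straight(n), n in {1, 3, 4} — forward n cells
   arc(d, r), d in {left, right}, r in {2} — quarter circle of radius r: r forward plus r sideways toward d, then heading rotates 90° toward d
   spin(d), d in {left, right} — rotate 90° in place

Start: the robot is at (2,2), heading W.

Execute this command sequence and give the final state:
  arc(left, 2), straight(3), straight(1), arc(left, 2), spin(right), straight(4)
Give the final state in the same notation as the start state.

initial: at (2,2), heading W
step 1 (arc(left, 2)): at (0,0), heading S
step 2 (straight(3)): at (0,-3), heading S
step 3 (straight(1)): at (0,-4), heading S
step 4 (arc(left, 2)): at (2,-6), heading E
step 5 (spin(right)): at (2,-6), heading S
step 6 (straight(4)): at (2,-10), heading S

at (2,-10), heading S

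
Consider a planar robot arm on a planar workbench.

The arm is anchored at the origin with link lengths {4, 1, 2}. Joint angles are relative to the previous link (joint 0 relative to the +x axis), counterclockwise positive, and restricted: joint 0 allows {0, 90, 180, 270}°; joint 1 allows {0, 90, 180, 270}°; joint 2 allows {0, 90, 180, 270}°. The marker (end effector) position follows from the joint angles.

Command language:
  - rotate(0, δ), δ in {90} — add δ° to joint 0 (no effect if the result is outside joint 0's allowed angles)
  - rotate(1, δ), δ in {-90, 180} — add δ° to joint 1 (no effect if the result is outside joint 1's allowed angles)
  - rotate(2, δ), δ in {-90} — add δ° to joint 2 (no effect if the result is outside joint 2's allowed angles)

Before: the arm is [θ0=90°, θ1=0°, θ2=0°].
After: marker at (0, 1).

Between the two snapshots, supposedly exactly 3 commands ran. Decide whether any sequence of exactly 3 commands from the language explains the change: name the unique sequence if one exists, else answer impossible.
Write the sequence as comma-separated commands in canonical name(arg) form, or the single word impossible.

rotate(1, 180), rotate(1, 180), rotate(1, 180)

t0: [θ0=90°, θ1=0°, θ2=0°]
step 1 (rotate(1, 180)): [θ0=90°, θ1=180°, θ2=0°]
step 2 (rotate(1, 180)): [θ0=90°, θ1=0°, θ2=0°]
step 3 (rotate(1, 180)): [θ0=90°, θ1=180°, θ2=0°]
no rival 3-sequence matches.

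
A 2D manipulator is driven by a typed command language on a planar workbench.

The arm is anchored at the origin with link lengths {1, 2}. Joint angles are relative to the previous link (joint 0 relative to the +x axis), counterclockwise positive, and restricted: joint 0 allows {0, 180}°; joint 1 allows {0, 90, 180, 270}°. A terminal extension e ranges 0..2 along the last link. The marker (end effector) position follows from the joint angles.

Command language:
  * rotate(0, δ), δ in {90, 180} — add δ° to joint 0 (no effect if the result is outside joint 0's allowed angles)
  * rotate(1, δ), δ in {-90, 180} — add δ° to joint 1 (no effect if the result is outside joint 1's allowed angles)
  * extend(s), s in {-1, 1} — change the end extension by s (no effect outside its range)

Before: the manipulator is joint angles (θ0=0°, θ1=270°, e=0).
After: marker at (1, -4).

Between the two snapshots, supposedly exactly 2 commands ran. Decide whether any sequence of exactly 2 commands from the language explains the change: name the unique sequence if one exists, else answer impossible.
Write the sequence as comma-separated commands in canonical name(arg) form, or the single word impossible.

extend(1), extend(1)

t0: joint angles (θ0=0°, θ1=270°, e=0)
t=1 extend(1) ⇒ joint angles (θ0=0°, θ1=270°, e=1)
t=2 extend(1) ⇒ joint angles (θ0=0°, θ1=270°, e=2)
all 36 alternatives checked — unique.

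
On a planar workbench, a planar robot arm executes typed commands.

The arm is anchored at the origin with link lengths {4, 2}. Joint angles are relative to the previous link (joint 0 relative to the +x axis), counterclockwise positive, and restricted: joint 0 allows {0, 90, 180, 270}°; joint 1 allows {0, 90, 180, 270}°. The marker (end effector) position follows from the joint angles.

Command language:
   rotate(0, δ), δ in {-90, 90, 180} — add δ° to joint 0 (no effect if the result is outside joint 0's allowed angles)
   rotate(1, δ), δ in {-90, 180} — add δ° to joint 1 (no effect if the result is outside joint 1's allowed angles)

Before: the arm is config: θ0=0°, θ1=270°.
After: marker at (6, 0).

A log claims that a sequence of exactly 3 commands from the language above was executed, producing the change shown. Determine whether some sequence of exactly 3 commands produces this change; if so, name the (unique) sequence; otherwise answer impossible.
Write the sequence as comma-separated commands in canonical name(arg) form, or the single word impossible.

t0: config: θ0=0°, θ1=270°
1. rotate(1, -90) → config: θ0=0°, θ1=180°
2. rotate(1, -90) → config: θ0=0°, θ1=90°
3. rotate(1, -90) → config: θ0=0°, θ1=0°
no rival 3-sequence matches.

rotate(1, -90), rotate(1, -90), rotate(1, -90)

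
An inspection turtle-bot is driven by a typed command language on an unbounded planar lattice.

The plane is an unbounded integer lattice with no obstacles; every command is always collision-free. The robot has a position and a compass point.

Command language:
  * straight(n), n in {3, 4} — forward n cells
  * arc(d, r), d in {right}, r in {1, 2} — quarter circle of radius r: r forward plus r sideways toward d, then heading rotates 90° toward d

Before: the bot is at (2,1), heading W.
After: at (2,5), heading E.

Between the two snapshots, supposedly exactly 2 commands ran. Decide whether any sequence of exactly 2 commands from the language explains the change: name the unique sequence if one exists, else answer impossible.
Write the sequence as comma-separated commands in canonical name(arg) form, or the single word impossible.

key: cell and facing (now E) both changed — the 2 commands mix motion and turning
initial: at (2,1), heading W
[1] after arc(right, 2): at (0,3), heading N
[2] after arc(right, 2): at (2,5), heading E
no other 2-command option fits: unique.

arc(right, 2), arc(right, 2)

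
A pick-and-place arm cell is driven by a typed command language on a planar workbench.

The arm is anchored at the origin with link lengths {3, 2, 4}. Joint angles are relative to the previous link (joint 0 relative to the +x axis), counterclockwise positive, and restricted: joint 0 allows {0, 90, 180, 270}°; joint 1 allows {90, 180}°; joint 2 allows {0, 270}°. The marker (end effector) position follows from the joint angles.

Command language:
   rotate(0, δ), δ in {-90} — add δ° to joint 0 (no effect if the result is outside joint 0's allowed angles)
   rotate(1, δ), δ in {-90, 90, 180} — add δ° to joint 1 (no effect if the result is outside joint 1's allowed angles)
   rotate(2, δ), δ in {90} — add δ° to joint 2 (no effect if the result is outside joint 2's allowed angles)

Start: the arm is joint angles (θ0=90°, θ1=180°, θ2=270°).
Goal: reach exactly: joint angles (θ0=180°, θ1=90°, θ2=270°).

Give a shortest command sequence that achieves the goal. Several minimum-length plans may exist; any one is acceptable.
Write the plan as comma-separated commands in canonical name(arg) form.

rotate(0, -90), rotate(0, -90), rotate(0, -90), rotate(1, -90)

begin: joint angles (θ0=90°, θ1=180°, θ2=270°)
[1] after rotate(0, -90): joint angles (θ0=0°, θ1=180°, θ2=270°)
[2] after rotate(0, -90): joint angles (θ0=270°, θ1=180°, θ2=270°)
[3] after rotate(0, -90): joint angles (θ0=180°, θ1=180°, θ2=270°)
[4] after rotate(1, -90): joint angles (θ0=180°, θ1=90°, θ2=270°)
nothing shorter than 4 reaches the goal.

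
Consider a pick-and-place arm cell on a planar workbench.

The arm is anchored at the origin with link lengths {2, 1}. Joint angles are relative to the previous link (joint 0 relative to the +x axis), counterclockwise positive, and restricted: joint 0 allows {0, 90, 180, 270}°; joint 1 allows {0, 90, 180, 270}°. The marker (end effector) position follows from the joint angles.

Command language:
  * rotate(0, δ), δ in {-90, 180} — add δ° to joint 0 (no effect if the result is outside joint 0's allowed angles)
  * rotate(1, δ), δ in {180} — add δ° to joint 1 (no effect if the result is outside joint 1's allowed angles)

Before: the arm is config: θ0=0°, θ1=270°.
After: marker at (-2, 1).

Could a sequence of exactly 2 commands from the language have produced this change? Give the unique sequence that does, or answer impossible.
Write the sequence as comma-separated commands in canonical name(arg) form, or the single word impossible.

rotate(0, -90), rotate(0, -90)

from: config: θ0=0°, θ1=270°
t=1 rotate(0, -90) ⇒ config: θ0=270°, θ1=270°
t=2 rotate(0, -90) ⇒ config: θ0=180°, θ1=270°
uniquely the one of 9 2-step routes that fits.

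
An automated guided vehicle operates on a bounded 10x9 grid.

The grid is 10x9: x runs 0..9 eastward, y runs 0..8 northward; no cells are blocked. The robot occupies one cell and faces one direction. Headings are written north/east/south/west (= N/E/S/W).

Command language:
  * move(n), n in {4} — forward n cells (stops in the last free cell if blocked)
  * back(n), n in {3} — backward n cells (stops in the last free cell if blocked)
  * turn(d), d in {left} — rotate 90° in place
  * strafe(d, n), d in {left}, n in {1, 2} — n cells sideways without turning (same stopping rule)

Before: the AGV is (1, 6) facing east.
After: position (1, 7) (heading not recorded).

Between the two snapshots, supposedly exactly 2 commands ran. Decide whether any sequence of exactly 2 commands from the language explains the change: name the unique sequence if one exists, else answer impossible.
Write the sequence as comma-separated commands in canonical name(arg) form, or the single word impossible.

key: running turn(left) before strafe(left, 1) would end elsewhere — order is forced
initial: (1, 6) facing east
t=1 strafe(left, 1) ⇒ (1, 7) facing east
t=2 turn(left) ⇒ (1, 7) facing north
all 25 alternatives checked — unique.

strafe(left, 1), turn(left)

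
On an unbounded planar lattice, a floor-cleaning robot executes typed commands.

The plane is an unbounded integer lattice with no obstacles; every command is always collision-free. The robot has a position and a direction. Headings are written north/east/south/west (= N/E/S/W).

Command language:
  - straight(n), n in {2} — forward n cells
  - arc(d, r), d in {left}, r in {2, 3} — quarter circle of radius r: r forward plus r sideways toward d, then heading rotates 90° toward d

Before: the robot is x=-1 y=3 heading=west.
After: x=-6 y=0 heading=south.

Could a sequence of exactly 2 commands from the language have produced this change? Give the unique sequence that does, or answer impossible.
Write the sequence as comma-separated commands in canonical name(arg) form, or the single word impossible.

key: position moved to (-6,0) AND the heading swung to S — translation plus rotation needed
from: x=-1 y=3 heading=west
[1] after straight(2): x=-3 y=3 heading=west
[2] after arc(left, 3): x=-6 y=0 heading=south
all 9 alternatives checked — unique.

straight(2), arc(left, 3)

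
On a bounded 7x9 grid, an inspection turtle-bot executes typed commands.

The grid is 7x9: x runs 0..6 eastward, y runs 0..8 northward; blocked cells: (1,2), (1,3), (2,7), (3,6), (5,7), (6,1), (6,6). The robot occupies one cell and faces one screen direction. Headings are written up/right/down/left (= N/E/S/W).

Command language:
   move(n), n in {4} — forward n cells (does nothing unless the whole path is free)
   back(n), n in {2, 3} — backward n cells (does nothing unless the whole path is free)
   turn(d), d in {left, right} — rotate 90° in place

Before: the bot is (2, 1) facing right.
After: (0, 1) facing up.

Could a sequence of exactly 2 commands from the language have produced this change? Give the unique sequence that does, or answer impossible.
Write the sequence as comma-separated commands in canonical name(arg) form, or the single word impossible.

key: running turn(left) before back(2) would end elsewhere — order is forced
start: (2, 1) facing right
t=1 back(2) ⇒ (0, 1) facing right
t=2 turn(left) ⇒ (0, 1) facing up
no other 2-command option fits: unique.

back(2), turn(left)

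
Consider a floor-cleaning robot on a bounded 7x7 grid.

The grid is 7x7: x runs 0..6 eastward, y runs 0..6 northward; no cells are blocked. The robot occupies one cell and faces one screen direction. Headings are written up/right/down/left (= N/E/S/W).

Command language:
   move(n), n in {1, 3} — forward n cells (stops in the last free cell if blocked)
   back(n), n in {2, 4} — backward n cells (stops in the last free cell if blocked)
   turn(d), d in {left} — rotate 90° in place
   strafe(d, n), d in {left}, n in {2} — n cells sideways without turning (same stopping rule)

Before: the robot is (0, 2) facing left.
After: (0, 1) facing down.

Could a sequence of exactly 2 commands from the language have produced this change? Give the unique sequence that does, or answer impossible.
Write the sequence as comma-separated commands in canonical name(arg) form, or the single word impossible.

turn(left), move(1)

key: order matters: swapping turn(left) and move(1) lands elsewhere
from: (0, 2) facing left
1. turn(left) → (0, 2) facing down
2. move(1) → (0, 1) facing down
all 36 alternatives checked — unique.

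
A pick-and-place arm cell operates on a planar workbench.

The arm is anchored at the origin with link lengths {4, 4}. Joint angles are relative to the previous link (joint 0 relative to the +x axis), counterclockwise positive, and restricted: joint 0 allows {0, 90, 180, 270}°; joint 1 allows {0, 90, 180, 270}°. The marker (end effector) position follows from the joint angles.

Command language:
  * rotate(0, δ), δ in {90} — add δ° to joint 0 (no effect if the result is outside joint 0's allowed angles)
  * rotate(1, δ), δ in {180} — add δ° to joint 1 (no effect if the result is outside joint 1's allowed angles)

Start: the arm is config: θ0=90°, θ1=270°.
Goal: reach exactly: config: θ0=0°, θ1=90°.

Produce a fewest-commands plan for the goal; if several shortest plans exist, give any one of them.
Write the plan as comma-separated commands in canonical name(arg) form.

start: config: θ0=90°, θ1=270°
[1] after rotate(0, 90): config: θ0=180°, θ1=270°
[2] after rotate(0, 90): config: θ0=270°, θ1=270°
[3] after rotate(0, 90): config: θ0=0°, θ1=270°
[4] after rotate(1, 180): config: θ0=0°, θ1=90°
no 3-step plan works, so 4 is optimal.

rotate(0, 90), rotate(0, 90), rotate(0, 90), rotate(1, 180)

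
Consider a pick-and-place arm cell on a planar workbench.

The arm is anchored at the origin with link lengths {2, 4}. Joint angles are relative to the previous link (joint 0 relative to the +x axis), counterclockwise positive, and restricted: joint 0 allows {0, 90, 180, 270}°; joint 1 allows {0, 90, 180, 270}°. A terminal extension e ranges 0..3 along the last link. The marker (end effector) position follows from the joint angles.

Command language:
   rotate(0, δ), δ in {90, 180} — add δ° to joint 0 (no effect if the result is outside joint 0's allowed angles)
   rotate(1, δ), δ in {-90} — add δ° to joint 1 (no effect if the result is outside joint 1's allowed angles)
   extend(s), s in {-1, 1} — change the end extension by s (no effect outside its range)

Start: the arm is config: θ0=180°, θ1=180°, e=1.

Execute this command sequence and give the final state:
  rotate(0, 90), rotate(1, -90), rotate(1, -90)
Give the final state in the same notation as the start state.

t0: config: θ0=180°, θ1=180°, e=1
step 1 (rotate(0, 90)): config: θ0=270°, θ1=180°, e=1
step 2 (rotate(1, -90)): config: θ0=270°, θ1=90°, e=1
step 3 (rotate(1, -90)): config: θ0=270°, θ1=0°, e=1

config: θ0=270°, θ1=0°, e=1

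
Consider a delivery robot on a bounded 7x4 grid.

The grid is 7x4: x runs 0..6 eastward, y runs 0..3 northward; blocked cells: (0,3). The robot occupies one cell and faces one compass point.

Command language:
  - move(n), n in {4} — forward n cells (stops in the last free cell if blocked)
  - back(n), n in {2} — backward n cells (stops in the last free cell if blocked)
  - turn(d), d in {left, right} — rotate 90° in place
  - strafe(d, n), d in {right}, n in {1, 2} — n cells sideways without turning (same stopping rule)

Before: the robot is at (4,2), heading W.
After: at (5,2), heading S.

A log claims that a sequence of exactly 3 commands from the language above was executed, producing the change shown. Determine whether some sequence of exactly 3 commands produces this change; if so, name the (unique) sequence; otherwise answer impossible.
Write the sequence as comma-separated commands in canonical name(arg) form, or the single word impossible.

key: order matters: swapping back(2) and strafe(right, 1) lands elsewhere
start: at (4,2), heading W
step 1 (back(2)): at (6,2), heading W
step 2 (turn(left)): at (6,2), heading S
step 3 (strafe(right, 1)): at (5,2), heading S
all 216 alternatives checked — unique.

back(2), turn(left), strafe(right, 1)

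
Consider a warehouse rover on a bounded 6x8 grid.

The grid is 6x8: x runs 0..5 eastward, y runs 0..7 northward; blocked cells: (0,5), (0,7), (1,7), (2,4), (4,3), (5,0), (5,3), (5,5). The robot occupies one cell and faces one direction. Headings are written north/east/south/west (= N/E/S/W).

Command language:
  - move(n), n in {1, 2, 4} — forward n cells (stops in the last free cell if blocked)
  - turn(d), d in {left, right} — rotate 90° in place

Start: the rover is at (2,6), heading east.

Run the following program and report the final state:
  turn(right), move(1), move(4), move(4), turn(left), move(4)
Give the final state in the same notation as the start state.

initial: at (2,6), heading east
step 1 (turn(right)): at (2,6), heading south
step 2 (move(1)): at (2,5), heading south
step 3 (move(4)): at (2,5), heading south
step 4 (move(4)): at (2,5), heading south
step 5 (turn(left)): at (2,5), heading east
step 6 (move(4)): at (4,5), heading east

at (4,5), heading east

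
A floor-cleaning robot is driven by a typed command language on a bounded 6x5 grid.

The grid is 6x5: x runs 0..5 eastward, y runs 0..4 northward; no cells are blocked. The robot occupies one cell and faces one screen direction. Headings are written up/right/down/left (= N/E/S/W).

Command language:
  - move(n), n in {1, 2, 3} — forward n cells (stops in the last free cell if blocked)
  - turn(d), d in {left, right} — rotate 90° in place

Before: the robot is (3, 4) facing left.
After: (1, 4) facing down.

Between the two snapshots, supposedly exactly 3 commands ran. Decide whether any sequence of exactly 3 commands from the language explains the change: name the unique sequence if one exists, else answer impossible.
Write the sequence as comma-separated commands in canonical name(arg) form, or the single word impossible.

move(1), move(1), turn(left)

key: position moved to (1,4) AND the heading swung to S — translation plus rotation needed
begin: (3, 4) facing left
1. move(1) → (2, 4) facing left
2. move(1) → (1, 4) facing left
3. turn(left) → (1, 4) facing down
all 125 alternatives checked — unique.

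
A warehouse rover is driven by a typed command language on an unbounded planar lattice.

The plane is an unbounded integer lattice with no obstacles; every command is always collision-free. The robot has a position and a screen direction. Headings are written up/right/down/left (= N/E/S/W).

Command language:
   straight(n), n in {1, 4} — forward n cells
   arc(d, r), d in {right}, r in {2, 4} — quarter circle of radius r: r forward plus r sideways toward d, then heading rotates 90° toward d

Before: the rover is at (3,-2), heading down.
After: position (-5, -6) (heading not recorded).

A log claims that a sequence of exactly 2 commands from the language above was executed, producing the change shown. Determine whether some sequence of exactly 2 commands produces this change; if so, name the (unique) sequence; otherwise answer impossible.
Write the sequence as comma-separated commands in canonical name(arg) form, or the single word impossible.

key: running straight(4) before arc(right, 4) would end elsewhere — order is forced
from: at (3,-2), heading down
[1] after arc(right, 4): at (-1,-6), heading left
[2] after straight(4): at (-5,-6), heading left
uniquely the one of 16 2-step routes that fits.

arc(right, 4), straight(4)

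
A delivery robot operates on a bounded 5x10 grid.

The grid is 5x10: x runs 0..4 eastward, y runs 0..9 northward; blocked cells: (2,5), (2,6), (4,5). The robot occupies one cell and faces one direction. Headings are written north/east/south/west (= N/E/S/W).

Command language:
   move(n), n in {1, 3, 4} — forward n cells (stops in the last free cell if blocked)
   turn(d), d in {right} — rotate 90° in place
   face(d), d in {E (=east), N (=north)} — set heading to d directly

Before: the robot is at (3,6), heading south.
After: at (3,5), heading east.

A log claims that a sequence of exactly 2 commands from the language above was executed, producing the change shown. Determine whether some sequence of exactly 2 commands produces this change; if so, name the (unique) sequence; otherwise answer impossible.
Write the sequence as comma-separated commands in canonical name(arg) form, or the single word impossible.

key: running face(E) before move(1) would end elsewhere — order is forced
begin: at (3,6), heading south
step 1 (move(1)): at (3,5), heading south
step 2 (face(E)): at (3,5), heading east
uniquely the one of 36 2-step routes that fits.

move(1), face(E)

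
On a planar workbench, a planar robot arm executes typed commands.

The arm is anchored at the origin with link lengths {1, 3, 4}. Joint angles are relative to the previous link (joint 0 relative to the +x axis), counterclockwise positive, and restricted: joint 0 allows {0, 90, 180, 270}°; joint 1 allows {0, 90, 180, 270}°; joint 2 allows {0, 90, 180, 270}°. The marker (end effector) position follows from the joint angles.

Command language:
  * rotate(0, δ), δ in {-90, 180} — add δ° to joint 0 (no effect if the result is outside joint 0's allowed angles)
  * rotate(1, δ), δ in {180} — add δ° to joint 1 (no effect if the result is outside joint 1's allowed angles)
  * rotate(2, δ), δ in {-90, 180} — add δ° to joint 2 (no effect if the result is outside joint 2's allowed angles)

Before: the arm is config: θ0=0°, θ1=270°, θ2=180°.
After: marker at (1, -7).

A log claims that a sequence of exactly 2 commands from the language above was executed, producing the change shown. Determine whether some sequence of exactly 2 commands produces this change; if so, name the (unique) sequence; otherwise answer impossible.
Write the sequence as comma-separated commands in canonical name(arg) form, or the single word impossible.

t0: config: θ0=0°, θ1=270°, θ2=180°
step 1 (rotate(2, -90)): config: θ0=0°, θ1=270°, θ2=90°
step 2 (rotate(2, -90)): config: θ0=0°, θ1=270°, θ2=0°
uniquely the one of 25 2-step routes that fits.

rotate(2, -90), rotate(2, -90)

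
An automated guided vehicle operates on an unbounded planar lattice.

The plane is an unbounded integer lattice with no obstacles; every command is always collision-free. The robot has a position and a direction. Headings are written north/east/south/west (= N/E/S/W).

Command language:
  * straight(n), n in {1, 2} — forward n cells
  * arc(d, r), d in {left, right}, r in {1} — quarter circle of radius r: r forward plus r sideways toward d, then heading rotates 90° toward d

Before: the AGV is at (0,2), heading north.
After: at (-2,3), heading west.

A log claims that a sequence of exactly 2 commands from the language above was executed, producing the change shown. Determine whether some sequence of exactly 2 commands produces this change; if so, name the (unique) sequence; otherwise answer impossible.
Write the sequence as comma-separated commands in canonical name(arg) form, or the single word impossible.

key: order matters: swapping arc(left, 1) and straight(1) lands elsewhere
t0: at (0,2), heading north
t=1 arc(left, 1) ⇒ at (-1,3), heading west
t=2 straight(1) ⇒ at (-2,3), heading west
uniquely the one of 16 2-step routes that fits.

arc(left, 1), straight(1)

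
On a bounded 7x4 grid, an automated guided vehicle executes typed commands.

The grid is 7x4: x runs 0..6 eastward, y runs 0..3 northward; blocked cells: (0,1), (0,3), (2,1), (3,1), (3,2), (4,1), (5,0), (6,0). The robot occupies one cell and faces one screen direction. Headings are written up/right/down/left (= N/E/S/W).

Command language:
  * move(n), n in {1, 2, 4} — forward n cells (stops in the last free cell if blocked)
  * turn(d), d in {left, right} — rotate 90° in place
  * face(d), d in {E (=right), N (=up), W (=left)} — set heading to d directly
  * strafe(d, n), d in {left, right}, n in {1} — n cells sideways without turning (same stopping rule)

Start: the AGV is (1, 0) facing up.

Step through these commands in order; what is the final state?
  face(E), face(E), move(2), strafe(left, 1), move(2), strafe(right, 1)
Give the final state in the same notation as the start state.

(4, 0) facing right

initial: (1, 0) facing up
1. face(E) → (1, 0) facing right
2. face(E) → (1, 0) facing right
3. move(2) → (3, 0) facing right
4. strafe(left, 1) → (3, 0) facing right
5. move(2) → (4, 0) facing right
6. strafe(right, 1) → (4, 0) facing right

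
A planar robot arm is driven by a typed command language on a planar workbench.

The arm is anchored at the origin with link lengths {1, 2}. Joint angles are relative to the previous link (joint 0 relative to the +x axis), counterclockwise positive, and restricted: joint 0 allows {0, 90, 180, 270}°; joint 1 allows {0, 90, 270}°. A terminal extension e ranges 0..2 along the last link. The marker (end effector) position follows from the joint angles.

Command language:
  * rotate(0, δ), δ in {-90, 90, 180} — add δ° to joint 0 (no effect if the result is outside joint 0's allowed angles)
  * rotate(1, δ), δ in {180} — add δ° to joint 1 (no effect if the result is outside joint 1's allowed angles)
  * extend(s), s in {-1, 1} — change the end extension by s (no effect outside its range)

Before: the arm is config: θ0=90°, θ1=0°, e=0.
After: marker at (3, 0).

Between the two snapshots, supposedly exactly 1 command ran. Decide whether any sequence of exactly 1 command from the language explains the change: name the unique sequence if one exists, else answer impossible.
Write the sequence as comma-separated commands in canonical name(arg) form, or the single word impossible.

from: config: θ0=90°, θ1=0°, e=0
step 1 (rotate(0, -90)): config: θ0=0°, θ1=0°, e=0
uniquely the one of 6 1-step routes that fits.

rotate(0, -90)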